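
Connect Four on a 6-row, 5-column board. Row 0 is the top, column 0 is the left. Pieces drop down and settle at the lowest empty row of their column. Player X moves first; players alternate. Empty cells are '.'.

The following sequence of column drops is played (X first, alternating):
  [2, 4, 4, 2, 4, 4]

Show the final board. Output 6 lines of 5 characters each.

Move 1: X drops in col 2, lands at row 5
Move 2: O drops in col 4, lands at row 5
Move 3: X drops in col 4, lands at row 4
Move 4: O drops in col 2, lands at row 4
Move 5: X drops in col 4, lands at row 3
Move 6: O drops in col 4, lands at row 2

Answer: .....
.....
....O
....X
..O.X
..X.O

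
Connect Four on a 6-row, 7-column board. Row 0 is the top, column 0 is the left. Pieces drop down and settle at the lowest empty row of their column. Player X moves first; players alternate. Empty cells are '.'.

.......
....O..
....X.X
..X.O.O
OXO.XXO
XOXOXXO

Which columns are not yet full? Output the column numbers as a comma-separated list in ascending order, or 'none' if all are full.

Answer: 0,1,2,3,4,5,6

Derivation:
col 0: top cell = '.' → open
col 1: top cell = '.' → open
col 2: top cell = '.' → open
col 3: top cell = '.' → open
col 4: top cell = '.' → open
col 5: top cell = '.' → open
col 6: top cell = '.' → open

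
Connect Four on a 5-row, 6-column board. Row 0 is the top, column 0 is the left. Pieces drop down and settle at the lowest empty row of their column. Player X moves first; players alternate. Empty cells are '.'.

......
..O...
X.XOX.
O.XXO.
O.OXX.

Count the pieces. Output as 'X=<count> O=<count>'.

X=7 O=6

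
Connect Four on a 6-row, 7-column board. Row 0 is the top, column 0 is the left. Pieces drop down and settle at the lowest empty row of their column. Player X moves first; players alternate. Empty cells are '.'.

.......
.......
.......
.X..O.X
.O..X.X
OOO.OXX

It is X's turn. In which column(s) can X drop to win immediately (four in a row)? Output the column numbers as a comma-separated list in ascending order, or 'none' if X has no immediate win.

col 0: drop X → no win
col 1: drop X → no win
col 2: drop X → no win
col 3: drop X → no win
col 4: drop X → no win
col 5: drop X → no win
col 6: drop X → WIN!

Answer: 6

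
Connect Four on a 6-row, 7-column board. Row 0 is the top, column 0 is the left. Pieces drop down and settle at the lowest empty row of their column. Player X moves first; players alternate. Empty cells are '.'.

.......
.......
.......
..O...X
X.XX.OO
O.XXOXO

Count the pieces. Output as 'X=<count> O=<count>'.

X=7 O=6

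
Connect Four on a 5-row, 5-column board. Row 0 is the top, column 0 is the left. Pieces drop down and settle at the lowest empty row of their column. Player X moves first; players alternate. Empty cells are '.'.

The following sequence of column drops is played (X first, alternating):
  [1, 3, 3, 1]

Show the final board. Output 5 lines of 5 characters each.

Answer: .....
.....
.....
.O.X.
.X.O.

Derivation:
Move 1: X drops in col 1, lands at row 4
Move 2: O drops in col 3, lands at row 4
Move 3: X drops in col 3, lands at row 3
Move 4: O drops in col 1, lands at row 3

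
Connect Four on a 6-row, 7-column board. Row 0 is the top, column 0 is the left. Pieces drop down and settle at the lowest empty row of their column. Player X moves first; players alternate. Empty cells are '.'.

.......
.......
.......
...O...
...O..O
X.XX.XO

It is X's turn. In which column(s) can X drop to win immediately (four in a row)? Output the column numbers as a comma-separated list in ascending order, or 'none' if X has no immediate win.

Answer: 1,4

Derivation:
col 0: drop X → no win
col 1: drop X → WIN!
col 2: drop X → no win
col 3: drop X → no win
col 4: drop X → WIN!
col 5: drop X → no win
col 6: drop X → no win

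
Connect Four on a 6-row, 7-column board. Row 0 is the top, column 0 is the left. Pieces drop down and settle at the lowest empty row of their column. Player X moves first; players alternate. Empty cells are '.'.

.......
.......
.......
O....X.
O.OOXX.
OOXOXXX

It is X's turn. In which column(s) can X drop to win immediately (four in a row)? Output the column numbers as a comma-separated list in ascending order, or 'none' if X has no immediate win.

Answer: 5

Derivation:
col 0: drop X → no win
col 1: drop X → no win
col 2: drop X → no win
col 3: drop X → no win
col 4: drop X → no win
col 5: drop X → WIN!
col 6: drop X → no win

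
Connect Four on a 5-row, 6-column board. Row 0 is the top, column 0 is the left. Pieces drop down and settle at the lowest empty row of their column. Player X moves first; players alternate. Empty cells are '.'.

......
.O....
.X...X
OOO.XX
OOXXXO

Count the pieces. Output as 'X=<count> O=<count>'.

X=7 O=7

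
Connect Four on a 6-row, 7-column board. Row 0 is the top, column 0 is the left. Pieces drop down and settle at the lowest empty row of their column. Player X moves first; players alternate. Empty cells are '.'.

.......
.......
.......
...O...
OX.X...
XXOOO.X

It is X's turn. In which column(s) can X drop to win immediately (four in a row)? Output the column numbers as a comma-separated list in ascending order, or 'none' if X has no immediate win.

Answer: none

Derivation:
col 0: drop X → no win
col 1: drop X → no win
col 2: drop X → no win
col 3: drop X → no win
col 4: drop X → no win
col 5: drop X → no win
col 6: drop X → no win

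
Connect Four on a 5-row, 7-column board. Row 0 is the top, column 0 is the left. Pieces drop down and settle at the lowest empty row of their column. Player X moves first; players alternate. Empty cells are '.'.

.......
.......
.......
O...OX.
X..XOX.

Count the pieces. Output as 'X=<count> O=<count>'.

X=4 O=3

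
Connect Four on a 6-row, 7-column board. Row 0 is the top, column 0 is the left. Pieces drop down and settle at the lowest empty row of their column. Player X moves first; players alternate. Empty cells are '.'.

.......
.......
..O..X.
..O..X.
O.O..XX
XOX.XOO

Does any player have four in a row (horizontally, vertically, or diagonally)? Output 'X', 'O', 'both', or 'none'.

none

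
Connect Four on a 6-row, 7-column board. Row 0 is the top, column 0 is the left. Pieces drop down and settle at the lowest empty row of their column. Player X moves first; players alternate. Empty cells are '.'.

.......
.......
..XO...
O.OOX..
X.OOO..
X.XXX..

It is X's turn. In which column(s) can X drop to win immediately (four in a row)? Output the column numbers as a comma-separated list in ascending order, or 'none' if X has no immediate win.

col 0: drop X → no win
col 1: drop X → WIN!
col 2: drop X → no win
col 3: drop X → no win
col 4: drop X → no win
col 5: drop X → WIN!
col 6: drop X → no win

Answer: 1,5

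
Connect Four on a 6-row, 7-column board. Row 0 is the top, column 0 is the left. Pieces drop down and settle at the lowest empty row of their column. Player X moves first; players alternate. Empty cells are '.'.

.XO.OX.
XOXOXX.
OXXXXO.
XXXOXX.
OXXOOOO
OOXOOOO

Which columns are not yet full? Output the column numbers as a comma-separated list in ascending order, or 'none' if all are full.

Answer: 0,3,6

Derivation:
col 0: top cell = '.' → open
col 1: top cell = 'X' → FULL
col 2: top cell = 'O' → FULL
col 3: top cell = '.' → open
col 4: top cell = 'O' → FULL
col 5: top cell = 'X' → FULL
col 6: top cell = '.' → open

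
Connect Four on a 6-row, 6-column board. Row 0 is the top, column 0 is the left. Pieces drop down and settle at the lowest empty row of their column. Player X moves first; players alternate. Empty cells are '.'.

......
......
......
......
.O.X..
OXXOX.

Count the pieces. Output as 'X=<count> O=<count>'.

X=4 O=3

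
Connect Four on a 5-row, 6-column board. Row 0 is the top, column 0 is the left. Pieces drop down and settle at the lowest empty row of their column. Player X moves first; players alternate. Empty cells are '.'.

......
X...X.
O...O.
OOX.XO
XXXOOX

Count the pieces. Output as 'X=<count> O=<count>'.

X=8 O=7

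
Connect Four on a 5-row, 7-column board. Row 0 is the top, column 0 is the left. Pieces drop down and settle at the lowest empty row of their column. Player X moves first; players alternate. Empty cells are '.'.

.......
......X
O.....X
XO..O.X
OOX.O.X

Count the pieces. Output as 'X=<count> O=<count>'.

X=6 O=6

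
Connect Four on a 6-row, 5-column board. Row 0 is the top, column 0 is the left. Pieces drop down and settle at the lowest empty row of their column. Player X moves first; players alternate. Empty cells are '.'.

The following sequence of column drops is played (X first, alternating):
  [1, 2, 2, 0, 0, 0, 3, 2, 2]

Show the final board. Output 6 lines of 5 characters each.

Answer: .....
.....
..X..
O.O..
X.X..
OXOX.

Derivation:
Move 1: X drops in col 1, lands at row 5
Move 2: O drops in col 2, lands at row 5
Move 3: X drops in col 2, lands at row 4
Move 4: O drops in col 0, lands at row 5
Move 5: X drops in col 0, lands at row 4
Move 6: O drops in col 0, lands at row 3
Move 7: X drops in col 3, lands at row 5
Move 8: O drops in col 2, lands at row 3
Move 9: X drops in col 2, lands at row 2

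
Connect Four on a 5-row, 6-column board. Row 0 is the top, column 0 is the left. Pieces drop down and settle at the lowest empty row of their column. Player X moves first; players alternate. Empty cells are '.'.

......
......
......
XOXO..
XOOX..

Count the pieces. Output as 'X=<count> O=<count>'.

X=4 O=4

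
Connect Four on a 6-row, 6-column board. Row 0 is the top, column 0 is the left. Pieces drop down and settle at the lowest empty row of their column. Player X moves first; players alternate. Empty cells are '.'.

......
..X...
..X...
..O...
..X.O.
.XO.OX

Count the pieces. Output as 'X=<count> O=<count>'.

X=5 O=4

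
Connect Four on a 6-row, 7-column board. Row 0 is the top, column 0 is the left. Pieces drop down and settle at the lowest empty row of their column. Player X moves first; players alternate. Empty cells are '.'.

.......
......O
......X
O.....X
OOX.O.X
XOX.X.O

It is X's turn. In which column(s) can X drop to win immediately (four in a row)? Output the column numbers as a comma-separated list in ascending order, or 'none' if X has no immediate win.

Answer: none

Derivation:
col 0: drop X → no win
col 1: drop X → no win
col 2: drop X → no win
col 3: drop X → no win
col 4: drop X → no win
col 5: drop X → no win
col 6: drop X → no win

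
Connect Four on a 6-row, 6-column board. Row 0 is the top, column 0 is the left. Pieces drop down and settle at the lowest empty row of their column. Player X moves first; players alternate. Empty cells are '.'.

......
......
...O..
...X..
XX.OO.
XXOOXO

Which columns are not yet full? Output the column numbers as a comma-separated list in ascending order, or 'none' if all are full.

col 0: top cell = '.' → open
col 1: top cell = '.' → open
col 2: top cell = '.' → open
col 3: top cell = '.' → open
col 4: top cell = '.' → open
col 5: top cell = '.' → open

Answer: 0,1,2,3,4,5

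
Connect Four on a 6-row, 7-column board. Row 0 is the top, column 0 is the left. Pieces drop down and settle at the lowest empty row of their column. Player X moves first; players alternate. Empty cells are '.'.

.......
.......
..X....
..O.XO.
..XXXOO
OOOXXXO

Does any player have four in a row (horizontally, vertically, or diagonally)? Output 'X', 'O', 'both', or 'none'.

none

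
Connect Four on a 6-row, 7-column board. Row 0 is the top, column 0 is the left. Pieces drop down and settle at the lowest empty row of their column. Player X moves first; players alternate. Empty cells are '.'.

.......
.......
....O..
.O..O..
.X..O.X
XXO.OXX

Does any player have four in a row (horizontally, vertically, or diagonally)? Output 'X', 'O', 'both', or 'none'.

O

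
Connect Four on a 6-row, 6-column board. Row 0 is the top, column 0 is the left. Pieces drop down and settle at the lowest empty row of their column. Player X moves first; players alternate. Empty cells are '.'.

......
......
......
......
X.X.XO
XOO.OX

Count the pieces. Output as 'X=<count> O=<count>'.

X=5 O=4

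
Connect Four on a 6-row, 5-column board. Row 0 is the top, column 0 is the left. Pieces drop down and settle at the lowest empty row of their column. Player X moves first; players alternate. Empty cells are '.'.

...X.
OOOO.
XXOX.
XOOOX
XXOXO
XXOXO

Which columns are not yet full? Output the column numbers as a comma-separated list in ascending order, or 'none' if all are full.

col 0: top cell = '.' → open
col 1: top cell = '.' → open
col 2: top cell = '.' → open
col 3: top cell = 'X' → FULL
col 4: top cell = '.' → open

Answer: 0,1,2,4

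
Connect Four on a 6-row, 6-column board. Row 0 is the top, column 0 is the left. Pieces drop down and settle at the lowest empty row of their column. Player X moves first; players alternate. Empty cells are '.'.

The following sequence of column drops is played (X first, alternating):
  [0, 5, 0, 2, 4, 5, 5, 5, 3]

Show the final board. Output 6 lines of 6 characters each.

Move 1: X drops in col 0, lands at row 5
Move 2: O drops in col 5, lands at row 5
Move 3: X drops in col 0, lands at row 4
Move 4: O drops in col 2, lands at row 5
Move 5: X drops in col 4, lands at row 5
Move 6: O drops in col 5, lands at row 4
Move 7: X drops in col 5, lands at row 3
Move 8: O drops in col 5, lands at row 2
Move 9: X drops in col 3, lands at row 5

Answer: ......
......
.....O
.....X
X....O
X.OXXO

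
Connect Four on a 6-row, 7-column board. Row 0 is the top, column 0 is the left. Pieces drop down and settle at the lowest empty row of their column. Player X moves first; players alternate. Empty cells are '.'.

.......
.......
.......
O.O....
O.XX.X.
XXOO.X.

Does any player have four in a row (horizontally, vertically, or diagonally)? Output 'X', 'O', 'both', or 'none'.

none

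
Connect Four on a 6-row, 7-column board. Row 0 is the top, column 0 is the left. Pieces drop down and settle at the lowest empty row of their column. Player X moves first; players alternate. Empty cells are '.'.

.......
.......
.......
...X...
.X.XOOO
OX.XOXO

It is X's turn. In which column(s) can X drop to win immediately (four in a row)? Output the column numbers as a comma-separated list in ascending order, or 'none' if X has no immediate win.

col 0: drop X → no win
col 1: drop X → no win
col 2: drop X → no win
col 3: drop X → WIN!
col 4: drop X → no win
col 5: drop X → no win
col 6: drop X → no win

Answer: 3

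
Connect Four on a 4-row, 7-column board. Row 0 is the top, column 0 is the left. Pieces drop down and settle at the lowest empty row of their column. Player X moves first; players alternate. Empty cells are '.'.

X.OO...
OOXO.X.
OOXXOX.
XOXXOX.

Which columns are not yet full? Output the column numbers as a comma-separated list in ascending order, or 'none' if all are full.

col 0: top cell = 'X' → FULL
col 1: top cell = '.' → open
col 2: top cell = 'O' → FULL
col 3: top cell = 'O' → FULL
col 4: top cell = '.' → open
col 5: top cell = '.' → open
col 6: top cell = '.' → open

Answer: 1,4,5,6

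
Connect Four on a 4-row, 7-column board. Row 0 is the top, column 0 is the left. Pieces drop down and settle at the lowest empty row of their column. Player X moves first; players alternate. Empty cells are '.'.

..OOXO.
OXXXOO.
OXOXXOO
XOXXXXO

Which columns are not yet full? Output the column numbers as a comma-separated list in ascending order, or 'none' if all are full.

Answer: 0,1,6

Derivation:
col 0: top cell = '.' → open
col 1: top cell = '.' → open
col 2: top cell = 'O' → FULL
col 3: top cell = 'O' → FULL
col 4: top cell = 'X' → FULL
col 5: top cell = 'O' → FULL
col 6: top cell = '.' → open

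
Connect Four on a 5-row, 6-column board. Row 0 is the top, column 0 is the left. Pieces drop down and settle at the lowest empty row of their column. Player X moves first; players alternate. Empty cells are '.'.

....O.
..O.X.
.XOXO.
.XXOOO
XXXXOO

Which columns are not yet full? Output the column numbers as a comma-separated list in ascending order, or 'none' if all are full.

col 0: top cell = '.' → open
col 1: top cell = '.' → open
col 2: top cell = '.' → open
col 3: top cell = '.' → open
col 4: top cell = 'O' → FULL
col 5: top cell = '.' → open

Answer: 0,1,2,3,5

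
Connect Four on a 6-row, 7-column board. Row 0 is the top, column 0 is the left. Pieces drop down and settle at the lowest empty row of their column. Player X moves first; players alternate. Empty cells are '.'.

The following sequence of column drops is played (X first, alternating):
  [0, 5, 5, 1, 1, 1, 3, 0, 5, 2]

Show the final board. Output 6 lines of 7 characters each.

Answer: .......
.......
.......
.O...X.
OX...X.
XOOX.O.

Derivation:
Move 1: X drops in col 0, lands at row 5
Move 2: O drops in col 5, lands at row 5
Move 3: X drops in col 5, lands at row 4
Move 4: O drops in col 1, lands at row 5
Move 5: X drops in col 1, lands at row 4
Move 6: O drops in col 1, lands at row 3
Move 7: X drops in col 3, lands at row 5
Move 8: O drops in col 0, lands at row 4
Move 9: X drops in col 5, lands at row 3
Move 10: O drops in col 2, lands at row 5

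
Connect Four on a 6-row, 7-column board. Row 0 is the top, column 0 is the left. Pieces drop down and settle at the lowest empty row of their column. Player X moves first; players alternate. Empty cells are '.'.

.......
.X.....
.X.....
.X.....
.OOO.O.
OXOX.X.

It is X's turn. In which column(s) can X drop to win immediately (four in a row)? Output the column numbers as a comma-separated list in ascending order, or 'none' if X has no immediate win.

col 0: drop X → no win
col 1: drop X → WIN!
col 2: drop X → no win
col 3: drop X → no win
col 4: drop X → no win
col 5: drop X → no win
col 6: drop X → no win

Answer: 1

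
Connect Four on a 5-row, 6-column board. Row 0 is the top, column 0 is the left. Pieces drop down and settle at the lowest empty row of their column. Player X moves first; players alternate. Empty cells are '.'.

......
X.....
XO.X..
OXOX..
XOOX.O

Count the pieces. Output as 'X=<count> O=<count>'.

X=7 O=6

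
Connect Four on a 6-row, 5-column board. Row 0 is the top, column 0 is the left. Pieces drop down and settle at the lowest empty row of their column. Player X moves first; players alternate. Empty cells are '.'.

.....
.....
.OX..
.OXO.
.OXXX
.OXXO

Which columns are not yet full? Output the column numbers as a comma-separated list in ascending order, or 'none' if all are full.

col 0: top cell = '.' → open
col 1: top cell = '.' → open
col 2: top cell = '.' → open
col 3: top cell = '.' → open
col 4: top cell = '.' → open

Answer: 0,1,2,3,4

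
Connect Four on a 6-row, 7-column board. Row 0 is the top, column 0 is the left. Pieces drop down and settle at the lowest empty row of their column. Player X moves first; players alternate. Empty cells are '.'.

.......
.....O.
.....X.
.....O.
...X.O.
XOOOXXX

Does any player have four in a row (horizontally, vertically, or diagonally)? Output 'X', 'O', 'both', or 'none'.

none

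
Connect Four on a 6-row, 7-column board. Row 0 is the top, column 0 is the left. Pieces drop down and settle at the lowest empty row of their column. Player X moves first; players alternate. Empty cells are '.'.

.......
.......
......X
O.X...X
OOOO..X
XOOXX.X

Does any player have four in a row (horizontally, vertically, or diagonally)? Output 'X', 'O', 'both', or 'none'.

both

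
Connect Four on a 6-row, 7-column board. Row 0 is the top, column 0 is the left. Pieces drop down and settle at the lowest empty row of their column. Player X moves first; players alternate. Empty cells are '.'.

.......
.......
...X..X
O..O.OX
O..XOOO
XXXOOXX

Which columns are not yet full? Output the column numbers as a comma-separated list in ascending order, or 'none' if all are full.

Answer: 0,1,2,3,4,5,6

Derivation:
col 0: top cell = '.' → open
col 1: top cell = '.' → open
col 2: top cell = '.' → open
col 3: top cell = '.' → open
col 4: top cell = '.' → open
col 5: top cell = '.' → open
col 6: top cell = '.' → open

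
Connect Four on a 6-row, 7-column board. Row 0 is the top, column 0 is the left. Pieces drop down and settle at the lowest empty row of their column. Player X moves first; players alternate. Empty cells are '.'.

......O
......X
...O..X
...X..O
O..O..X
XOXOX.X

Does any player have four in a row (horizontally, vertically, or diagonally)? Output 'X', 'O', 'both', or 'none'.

none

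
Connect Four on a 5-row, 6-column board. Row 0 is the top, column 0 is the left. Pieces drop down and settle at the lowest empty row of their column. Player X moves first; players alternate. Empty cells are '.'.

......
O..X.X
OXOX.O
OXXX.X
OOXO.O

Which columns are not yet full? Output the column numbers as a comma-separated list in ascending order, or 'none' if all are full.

Answer: 0,1,2,3,4,5

Derivation:
col 0: top cell = '.' → open
col 1: top cell = '.' → open
col 2: top cell = '.' → open
col 3: top cell = '.' → open
col 4: top cell = '.' → open
col 5: top cell = '.' → open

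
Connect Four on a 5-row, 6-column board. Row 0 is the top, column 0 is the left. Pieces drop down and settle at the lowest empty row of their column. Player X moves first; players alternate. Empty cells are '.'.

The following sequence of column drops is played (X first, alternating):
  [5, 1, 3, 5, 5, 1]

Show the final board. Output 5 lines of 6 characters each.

Answer: ......
......
.....X
.O...O
.O.X.X

Derivation:
Move 1: X drops in col 5, lands at row 4
Move 2: O drops in col 1, lands at row 4
Move 3: X drops in col 3, lands at row 4
Move 4: O drops in col 5, lands at row 3
Move 5: X drops in col 5, lands at row 2
Move 6: O drops in col 1, lands at row 3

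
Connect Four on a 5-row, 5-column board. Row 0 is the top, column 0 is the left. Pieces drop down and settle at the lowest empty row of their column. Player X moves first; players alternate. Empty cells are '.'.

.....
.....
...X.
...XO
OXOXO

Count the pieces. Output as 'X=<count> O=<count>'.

X=4 O=4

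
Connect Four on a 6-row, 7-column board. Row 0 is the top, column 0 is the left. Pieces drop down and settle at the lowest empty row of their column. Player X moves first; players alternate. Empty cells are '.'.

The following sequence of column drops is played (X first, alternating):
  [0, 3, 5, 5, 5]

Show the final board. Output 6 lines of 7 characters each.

Answer: .......
.......
.......
.....X.
.....O.
X..O.X.

Derivation:
Move 1: X drops in col 0, lands at row 5
Move 2: O drops in col 3, lands at row 5
Move 3: X drops in col 5, lands at row 5
Move 4: O drops in col 5, lands at row 4
Move 5: X drops in col 5, lands at row 3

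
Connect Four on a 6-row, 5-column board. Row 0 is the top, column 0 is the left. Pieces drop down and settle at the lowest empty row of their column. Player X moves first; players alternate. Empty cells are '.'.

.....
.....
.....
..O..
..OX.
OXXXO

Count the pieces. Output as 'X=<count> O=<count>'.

X=4 O=4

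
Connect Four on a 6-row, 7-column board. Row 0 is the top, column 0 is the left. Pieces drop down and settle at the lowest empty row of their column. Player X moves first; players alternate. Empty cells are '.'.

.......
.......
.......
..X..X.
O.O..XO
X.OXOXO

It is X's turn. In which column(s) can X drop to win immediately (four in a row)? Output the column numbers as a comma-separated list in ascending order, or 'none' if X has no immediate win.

col 0: drop X → no win
col 1: drop X → no win
col 2: drop X → no win
col 3: drop X → no win
col 4: drop X → no win
col 5: drop X → WIN!
col 6: drop X → no win

Answer: 5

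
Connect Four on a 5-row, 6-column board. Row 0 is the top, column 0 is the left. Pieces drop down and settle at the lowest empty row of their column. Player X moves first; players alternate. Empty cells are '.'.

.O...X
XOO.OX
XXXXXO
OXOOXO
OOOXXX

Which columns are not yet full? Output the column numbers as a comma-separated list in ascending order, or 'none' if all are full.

col 0: top cell = '.' → open
col 1: top cell = 'O' → FULL
col 2: top cell = '.' → open
col 3: top cell = '.' → open
col 4: top cell = '.' → open
col 5: top cell = 'X' → FULL

Answer: 0,2,3,4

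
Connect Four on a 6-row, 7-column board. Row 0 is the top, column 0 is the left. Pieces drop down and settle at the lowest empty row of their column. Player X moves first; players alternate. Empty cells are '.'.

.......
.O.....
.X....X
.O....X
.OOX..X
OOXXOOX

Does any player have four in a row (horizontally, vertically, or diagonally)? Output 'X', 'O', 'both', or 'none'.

X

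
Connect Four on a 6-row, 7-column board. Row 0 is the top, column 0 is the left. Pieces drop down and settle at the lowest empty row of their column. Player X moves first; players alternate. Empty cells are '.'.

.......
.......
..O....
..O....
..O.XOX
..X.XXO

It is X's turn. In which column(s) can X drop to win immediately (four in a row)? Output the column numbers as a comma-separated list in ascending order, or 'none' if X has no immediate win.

col 0: drop X → no win
col 1: drop X → no win
col 2: drop X → no win
col 3: drop X → WIN!
col 4: drop X → no win
col 5: drop X → no win
col 6: drop X → no win

Answer: 3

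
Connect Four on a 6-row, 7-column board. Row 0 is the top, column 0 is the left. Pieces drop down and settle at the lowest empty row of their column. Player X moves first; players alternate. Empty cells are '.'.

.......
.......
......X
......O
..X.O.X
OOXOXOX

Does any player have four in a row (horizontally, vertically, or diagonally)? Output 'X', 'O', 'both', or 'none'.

none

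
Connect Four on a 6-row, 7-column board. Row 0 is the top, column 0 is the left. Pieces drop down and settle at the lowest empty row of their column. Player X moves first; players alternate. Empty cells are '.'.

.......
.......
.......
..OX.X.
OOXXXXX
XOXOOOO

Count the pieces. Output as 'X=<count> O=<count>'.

X=9 O=8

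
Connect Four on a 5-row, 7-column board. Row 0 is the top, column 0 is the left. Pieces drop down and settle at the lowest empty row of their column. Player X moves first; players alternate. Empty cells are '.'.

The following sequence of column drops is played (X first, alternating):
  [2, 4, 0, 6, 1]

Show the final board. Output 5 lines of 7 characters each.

Move 1: X drops in col 2, lands at row 4
Move 2: O drops in col 4, lands at row 4
Move 3: X drops in col 0, lands at row 4
Move 4: O drops in col 6, lands at row 4
Move 5: X drops in col 1, lands at row 4

Answer: .......
.......
.......
.......
XXX.O.O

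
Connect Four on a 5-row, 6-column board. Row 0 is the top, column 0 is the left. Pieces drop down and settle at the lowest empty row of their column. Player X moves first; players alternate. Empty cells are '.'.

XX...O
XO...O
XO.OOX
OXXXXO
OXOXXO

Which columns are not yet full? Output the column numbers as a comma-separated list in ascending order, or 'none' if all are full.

col 0: top cell = 'X' → FULL
col 1: top cell = 'X' → FULL
col 2: top cell = '.' → open
col 3: top cell = '.' → open
col 4: top cell = '.' → open
col 5: top cell = 'O' → FULL

Answer: 2,3,4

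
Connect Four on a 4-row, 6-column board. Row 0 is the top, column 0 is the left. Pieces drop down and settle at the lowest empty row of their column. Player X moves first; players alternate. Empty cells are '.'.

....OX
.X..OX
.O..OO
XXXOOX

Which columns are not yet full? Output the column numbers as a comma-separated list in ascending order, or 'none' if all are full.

col 0: top cell = '.' → open
col 1: top cell = '.' → open
col 2: top cell = '.' → open
col 3: top cell = '.' → open
col 4: top cell = 'O' → FULL
col 5: top cell = 'X' → FULL

Answer: 0,1,2,3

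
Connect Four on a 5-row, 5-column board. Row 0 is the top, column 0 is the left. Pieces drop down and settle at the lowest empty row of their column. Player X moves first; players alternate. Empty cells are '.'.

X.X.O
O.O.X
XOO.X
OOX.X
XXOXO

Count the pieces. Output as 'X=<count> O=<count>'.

X=10 O=9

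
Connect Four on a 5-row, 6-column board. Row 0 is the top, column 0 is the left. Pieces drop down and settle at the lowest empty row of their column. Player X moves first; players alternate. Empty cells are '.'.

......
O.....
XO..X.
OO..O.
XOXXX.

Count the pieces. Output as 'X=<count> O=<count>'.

X=6 O=6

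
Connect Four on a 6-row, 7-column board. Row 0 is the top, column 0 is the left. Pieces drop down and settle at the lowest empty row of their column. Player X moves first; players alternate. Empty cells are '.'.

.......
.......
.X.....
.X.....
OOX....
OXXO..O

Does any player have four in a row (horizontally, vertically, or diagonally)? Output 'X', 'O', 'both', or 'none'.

none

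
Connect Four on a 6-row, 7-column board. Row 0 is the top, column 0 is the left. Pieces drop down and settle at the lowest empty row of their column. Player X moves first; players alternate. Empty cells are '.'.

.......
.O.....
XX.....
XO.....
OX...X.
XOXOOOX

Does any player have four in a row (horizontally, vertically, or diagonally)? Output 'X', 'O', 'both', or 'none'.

none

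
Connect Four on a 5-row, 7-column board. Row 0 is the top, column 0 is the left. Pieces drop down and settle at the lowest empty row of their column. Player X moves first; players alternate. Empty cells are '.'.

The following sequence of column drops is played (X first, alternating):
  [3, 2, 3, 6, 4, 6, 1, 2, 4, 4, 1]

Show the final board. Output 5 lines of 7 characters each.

Move 1: X drops in col 3, lands at row 4
Move 2: O drops in col 2, lands at row 4
Move 3: X drops in col 3, lands at row 3
Move 4: O drops in col 6, lands at row 4
Move 5: X drops in col 4, lands at row 4
Move 6: O drops in col 6, lands at row 3
Move 7: X drops in col 1, lands at row 4
Move 8: O drops in col 2, lands at row 3
Move 9: X drops in col 4, lands at row 3
Move 10: O drops in col 4, lands at row 2
Move 11: X drops in col 1, lands at row 3

Answer: .......
.......
....O..
.XOXX.O
.XOXX.O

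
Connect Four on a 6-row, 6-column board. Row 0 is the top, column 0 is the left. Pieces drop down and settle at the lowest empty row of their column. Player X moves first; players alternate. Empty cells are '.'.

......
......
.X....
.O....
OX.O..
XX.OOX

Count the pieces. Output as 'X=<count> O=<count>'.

X=5 O=5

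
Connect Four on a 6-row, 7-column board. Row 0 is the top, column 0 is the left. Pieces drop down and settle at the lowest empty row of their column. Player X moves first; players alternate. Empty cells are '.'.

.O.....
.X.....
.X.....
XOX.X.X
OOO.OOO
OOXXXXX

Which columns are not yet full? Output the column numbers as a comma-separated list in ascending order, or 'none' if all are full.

col 0: top cell = '.' → open
col 1: top cell = 'O' → FULL
col 2: top cell = '.' → open
col 3: top cell = '.' → open
col 4: top cell = '.' → open
col 5: top cell = '.' → open
col 6: top cell = '.' → open

Answer: 0,2,3,4,5,6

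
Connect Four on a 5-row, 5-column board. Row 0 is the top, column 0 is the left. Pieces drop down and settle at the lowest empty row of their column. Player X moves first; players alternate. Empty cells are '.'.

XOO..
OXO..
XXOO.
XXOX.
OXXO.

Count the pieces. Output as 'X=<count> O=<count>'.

X=9 O=9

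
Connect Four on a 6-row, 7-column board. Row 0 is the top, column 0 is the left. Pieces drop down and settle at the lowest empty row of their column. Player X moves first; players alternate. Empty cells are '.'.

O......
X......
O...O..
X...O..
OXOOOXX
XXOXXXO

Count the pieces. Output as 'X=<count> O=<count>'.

X=10 O=10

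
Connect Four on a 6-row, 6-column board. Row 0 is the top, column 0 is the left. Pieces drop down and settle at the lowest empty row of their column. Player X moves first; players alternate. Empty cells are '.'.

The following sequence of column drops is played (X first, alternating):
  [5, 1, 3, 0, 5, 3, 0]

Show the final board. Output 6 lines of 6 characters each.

Answer: ......
......
......
......
X..O.X
OO.X.X

Derivation:
Move 1: X drops in col 5, lands at row 5
Move 2: O drops in col 1, lands at row 5
Move 3: X drops in col 3, lands at row 5
Move 4: O drops in col 0, lands at row 5
Move 5: X drops in col 5, lands at row 4
Move 6: O drops in col 3, lands at row 4
Move 7: X drops in col 0, lands at row 4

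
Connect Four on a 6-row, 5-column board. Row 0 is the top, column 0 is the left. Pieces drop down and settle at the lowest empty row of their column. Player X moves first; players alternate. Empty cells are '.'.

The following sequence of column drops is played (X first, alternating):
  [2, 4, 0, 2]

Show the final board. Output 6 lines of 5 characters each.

Move 1: X drops in col 2, lands at row 5
Move 2: O drops in col 4, lands at row 5
Move 3: X drops in col 0, lands at row 5
Move 4: O drops in col 2, lands at row 4

Answer: .....
.....
.....
.....
..O..
X.X.O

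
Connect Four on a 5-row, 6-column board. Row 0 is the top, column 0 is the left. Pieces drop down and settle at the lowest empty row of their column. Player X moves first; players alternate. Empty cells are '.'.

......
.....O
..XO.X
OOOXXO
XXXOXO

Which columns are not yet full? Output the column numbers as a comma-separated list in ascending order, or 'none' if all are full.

Answer: 0,1,2,3,4,5

Derivation:
col 0: top cell = '.' → open
col 1: top cell = '.' → open
col 2: top cell = '.' → open
col 3: top cell = '.' → open
col 4: top cell = '.' → open
col 5: top cell = '.' → open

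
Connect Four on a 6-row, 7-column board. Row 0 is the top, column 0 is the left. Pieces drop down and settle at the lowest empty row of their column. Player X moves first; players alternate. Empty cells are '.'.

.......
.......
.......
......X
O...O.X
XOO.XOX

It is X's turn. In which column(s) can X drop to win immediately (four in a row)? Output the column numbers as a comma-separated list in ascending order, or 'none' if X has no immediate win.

Answer: 6

Derivation:
col 0: drop X → no win
col 1: drop X → no win
col 2: drop X → no win
col 3: drop X → no win
col 4: drop X → no win
col 5: drop X → no win
col 6: drop X → WIN!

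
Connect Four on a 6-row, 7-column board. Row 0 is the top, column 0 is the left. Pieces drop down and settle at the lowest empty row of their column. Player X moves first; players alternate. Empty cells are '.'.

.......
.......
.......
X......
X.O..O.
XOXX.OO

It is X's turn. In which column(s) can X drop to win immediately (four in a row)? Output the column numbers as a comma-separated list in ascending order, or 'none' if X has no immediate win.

col 0: drop X → WIN!
col 1: drop X → no win
col 2: drop X → no win
col 3: drop X → no win
col 4: drop X → no win
col 5: drop X → no win
col 6: drop X → no win

Answer: 0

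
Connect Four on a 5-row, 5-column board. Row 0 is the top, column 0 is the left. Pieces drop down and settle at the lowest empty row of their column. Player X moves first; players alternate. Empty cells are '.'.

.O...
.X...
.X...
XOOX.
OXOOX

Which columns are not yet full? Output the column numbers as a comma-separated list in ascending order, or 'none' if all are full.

Answer: 0,2,3,4

Derivation:
col 0: top cell = '.' → open
col 1: top cell = 'O' → FULL
col 2: top cell = '.' → open
col 3: top cell = '.' → open
col 4: top cell = '.' → open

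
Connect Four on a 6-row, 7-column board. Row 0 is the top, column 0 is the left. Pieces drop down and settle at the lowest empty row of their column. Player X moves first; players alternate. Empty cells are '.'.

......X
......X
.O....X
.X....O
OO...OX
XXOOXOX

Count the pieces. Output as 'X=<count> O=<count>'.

X=9 O=8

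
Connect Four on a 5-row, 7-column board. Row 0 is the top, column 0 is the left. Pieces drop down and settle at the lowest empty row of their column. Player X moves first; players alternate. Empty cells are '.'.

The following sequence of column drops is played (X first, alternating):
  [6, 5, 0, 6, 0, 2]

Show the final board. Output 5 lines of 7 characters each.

Answer: .......
.......
.......
X.....O
X.O..OX

Derivation:
Move 1: X drops in col 6, lands at row 4
Move 2: O drops in col 5, lands at row 4
Move 3: X drops in col 0, lands at row 4
Move 4: O drops in col 6, lands at row 3
Move 5: X drops in col 0, lands at row 3
Move 6: O drops in col 2, lands at row 4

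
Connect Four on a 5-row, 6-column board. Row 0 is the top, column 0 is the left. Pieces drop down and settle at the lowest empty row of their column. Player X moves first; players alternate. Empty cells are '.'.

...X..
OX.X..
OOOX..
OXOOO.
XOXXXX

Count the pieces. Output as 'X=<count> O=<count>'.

X=10 O=9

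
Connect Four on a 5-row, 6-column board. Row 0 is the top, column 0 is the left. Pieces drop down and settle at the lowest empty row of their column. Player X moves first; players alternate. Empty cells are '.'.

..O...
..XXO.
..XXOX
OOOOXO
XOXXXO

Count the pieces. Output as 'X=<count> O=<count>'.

X=10 O=10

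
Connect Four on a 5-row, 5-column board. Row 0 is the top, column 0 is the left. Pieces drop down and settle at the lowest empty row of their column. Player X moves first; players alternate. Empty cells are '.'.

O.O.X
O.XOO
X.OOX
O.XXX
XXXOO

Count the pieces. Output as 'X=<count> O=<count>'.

X=10 O=10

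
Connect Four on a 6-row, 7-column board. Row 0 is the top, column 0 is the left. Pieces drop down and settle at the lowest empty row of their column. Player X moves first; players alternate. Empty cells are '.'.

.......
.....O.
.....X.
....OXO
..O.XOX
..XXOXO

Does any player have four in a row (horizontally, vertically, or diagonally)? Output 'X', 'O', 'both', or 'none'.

none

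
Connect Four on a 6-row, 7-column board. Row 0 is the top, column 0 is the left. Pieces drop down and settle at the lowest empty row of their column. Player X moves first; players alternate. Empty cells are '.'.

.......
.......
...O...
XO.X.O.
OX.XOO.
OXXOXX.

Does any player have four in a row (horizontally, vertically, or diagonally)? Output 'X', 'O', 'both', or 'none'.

none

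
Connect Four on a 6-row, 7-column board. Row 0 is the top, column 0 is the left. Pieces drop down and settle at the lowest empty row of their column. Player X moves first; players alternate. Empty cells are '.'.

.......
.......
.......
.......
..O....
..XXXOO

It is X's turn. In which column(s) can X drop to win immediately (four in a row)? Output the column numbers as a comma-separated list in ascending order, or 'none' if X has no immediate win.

Answer: 1

Derivation:
col 0: drop X → no win
col 1: drop X → WIN!
col 2: drop X → no win
col 3: drop X → no win
col 4: drop X → no win
col 5: drop X → no win
col 6: drop X → no win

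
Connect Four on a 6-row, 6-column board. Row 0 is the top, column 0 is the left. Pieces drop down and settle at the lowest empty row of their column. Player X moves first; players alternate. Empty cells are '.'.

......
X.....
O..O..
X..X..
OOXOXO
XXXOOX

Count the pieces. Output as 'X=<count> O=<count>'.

X=9 O=8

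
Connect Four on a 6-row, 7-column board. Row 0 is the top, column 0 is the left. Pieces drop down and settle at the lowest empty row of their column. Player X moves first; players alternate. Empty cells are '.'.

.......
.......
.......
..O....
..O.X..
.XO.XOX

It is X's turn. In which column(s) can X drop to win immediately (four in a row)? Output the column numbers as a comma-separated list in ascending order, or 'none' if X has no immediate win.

Answer: none

Derivation:
col 0: drop X → no win
col 1: drop X → no win
col 2: drop X → no win
col 3: drop X → no win
col 4: drop X → no win
col 5: drop X → no win
col 6: drop X → no win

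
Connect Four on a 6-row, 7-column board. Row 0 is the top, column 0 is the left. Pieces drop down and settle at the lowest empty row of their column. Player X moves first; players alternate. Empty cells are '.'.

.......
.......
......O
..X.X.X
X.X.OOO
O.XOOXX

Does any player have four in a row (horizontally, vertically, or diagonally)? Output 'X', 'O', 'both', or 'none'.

none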